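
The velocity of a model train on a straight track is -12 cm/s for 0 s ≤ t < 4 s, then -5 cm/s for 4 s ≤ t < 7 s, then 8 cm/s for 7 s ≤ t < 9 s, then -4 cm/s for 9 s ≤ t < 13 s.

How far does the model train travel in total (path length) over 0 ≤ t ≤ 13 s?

Total distance travelled is ∫|v| dt — sum the magnitudes of each area piece.
0–4 s: |-12| × 4 = 48 cm
4–7 s: |-5| × 3 = 15 cm
7–9 s: |8| × 2 = 16 cm
9–13 s: |-4| × 4 = 16 cm
Total distance = 95 cm

95 cm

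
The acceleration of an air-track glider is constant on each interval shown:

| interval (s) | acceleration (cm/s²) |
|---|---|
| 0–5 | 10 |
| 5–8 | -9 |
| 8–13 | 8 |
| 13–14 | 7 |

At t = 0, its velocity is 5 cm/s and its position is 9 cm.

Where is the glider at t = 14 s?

On each constant-a segment, Δv = aΔt and Δx = v₀Δt + ½aΔt²; chain segment to segment.
0–5 s: v starts 5 cm/s; Δx = 5·5 + ½·10·5² = 150 cm; v ends 55 cm/s.
5–8 s: v starts 55 cm/s; Δx = 55·3 + ½·-9·3² = 124.5 cm; v ends 28 cm/s.
8–13 s: v starts 28 cm/s; Δx = 28·5 + ½·8·5² = 240 cm; v ends 68 cm/s.
13–14 s: v starts 68 cm/s; Δx = 68·1 + ½·7·1² = 71.5 cm; v ends 75 cm/s.
x(14) = 9 + Σ Δx = 595 cm.

595 cm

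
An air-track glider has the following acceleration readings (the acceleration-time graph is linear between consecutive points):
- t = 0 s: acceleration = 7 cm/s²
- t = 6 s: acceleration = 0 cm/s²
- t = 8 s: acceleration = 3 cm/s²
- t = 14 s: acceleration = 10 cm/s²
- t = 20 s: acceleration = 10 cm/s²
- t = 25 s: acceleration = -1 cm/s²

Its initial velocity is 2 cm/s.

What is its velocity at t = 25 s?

147.5 cm/s

Δv equals the area under the a-t graph; then v = v₀ + Δv.
0–6 s: ½(7 + 0)(6) = 21 cm/s
6–8 s: ½(0 + 3)(2) = 3 cm/s
8–14 s: ½(3 + 10)(6) = 39 cm/s
14–20 s: 10 × 6 = 60 cm/s
20–25 s: ½(10 + -1)(5) = 22.5 cm/s
Δv = 145.5 cm/s, so v(25) = 2 + (145.5) = 147.5 cm/s.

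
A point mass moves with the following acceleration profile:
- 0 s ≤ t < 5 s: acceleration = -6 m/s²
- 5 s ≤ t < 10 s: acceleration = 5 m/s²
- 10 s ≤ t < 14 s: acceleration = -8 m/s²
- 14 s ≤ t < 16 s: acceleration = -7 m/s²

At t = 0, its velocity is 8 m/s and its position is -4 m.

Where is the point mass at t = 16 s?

-210.5 m

On each constant-a segment, Δv = aΔt and Δx = v₀Δt + ½aΔt²; chain segment to segment.
0–5 s: v starts 8 m/s; Δx = 8·5 + ½·-6·5² = -35 m; v ends -22 m/s.
5–10 s: v starts -22 m/s; Δx = -22·5 + ½·5·5² = -47.5 m; v ends 3 m/s.
10–14 s: v starts 3 m/s; Δx = 3·4 + ½·-8·4² = -52 m; v ends -29 m/s.
14–16 s: v starts -29 m/s; Δx = -29·2 + ½·-7·2² = -72 m; v ends -43 m/s.
x(16) = -4 + Σ Δx = -210.5 m.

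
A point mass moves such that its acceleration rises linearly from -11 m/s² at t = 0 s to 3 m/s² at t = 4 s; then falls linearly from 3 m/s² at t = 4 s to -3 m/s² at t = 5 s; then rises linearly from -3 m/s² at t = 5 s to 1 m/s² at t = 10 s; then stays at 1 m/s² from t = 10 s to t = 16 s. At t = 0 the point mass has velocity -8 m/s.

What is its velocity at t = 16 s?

Δv equals the area under the a-t graph; then v = v₀ + Δv.
0–4 s: ½(-11 + 3)(4) = -16 m/s
4–5 s: ½(3 + -3)(1) = 0 m/s
5–10 s: ½(-3 + 1)(5) = -5 m/s
10–16 s: 1 × 6 = 6 m/s
Δv = -15 m/s, so v(16) = -8 + (-15) = -23 m/s.

-23 m/s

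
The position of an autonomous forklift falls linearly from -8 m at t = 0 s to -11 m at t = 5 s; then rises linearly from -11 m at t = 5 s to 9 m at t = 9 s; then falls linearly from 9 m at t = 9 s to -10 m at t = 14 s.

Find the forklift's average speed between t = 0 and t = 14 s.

3 m/s

Average speed = (total path length)/(elapsed time); on a piecewise-linear x-t graph the path length is Σ|Δx|.
0–5 s: |Δx| = |-11 − -8| = 3 m
5–9 s: |Δx| = |9 − -11| = 20 m
9–14 s: |Δx| = |-10 − 9| = 19 m
Total path = 42 m; average speed = 42/14 = 3 m/s.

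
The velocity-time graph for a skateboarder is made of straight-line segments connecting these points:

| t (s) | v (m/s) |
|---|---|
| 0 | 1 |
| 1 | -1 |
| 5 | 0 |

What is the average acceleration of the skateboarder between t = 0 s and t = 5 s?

-0.2 m/s²

Average acceleration = Δv/Δt = (0 − 1)/(5 − 0) = -0.2 m/s².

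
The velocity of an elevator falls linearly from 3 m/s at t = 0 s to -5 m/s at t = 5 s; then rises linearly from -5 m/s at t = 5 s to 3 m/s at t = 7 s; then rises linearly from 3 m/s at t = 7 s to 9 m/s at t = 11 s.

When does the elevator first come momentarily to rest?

v changes sign on 0–5 s (from 3 to -5); the graph is linear there, so v = 0 at t = 0 + (-3)·(5 − 0)/(-5 − 3) = 1.875 s.

t = 1.875 s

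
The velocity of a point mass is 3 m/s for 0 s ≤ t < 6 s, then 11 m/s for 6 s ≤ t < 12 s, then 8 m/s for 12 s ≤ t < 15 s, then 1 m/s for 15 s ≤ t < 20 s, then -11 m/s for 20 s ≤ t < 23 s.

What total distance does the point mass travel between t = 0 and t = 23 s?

Total distance travelled is ∫|v| dt — sum the magnitudes of each area piece.
0–6 s: |3| × 6 = 18 m
6–12 s: |11| × 6 = 66 m
12–15 s: |8| × 3 = 24 m
15–20 s: |1| × 5 = 5 m
20–23 s: |-11| × 3 = 33 m
Total distance = 146 m

146 m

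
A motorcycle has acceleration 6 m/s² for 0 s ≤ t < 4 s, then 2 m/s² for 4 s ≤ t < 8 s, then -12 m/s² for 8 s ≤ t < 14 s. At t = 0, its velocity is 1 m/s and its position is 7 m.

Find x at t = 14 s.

157 m

On each constant-a segment, Δv = aΔt and Δx = v₀Δt + ½aΔt²; chain segment to segment.
0–4 s: v starts 1 m/s; Δx = 1·4 + ½·6·4² = 52 m; v ends 25 m/s.
4–8 s: v starts 25 m/s; Δx = 25·4 + ½·2·4² = 116 m; v ends 33 m/s.
8–14 s: v starts 33 m/s; Δx = 33·6 + ½·-12·6² = -18 m; v ends -39 m/s.
x(14) = 7 + Σ Δx = 157 m.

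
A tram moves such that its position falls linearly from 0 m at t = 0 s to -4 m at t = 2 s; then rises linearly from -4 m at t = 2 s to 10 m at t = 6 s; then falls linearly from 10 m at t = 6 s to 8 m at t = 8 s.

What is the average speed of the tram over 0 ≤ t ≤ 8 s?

Average speed = (total path length)/(elapsed time); on a piecewise-linear x-t graph the path length is Σ|Δx|.
0–2 s: |Δx| = |-4 − 0| = 4 m
2–6 s: |Δx| = |10 − -4| = 14 m
6–8 s: |Δx| = |8 − 10| = 2 m
Total path = 20 m; average speed = 20/8 = 2.5 m/s.

2.5 m/s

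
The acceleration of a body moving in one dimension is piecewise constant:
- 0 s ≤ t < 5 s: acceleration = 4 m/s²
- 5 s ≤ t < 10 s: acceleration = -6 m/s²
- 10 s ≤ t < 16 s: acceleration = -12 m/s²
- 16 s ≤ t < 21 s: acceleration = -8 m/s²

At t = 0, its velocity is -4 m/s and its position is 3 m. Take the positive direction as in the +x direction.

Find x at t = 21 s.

On each constant-a segment, Δv = aΔt and Δx = v₀Δt + ½aΔt²; chain segment to segment.
0–5 s: v starts -4 m/s; Δx = -4·5 + ½·4·5² = 30 m; v ends 16 m/s.
5–10 s: v starts 16 m/s; Δx = 16·5 + ½·-6·5² = 5 m; v ends -14 m/s.
10–16 s: v starts -14 m/s; Δx = -14·6 + ½·-12·6² = -300 m; v ends -86 m/s.
16–21 s: v starts -86 m/s; Δx = -86·5 + ½·-8·5² = -530 m; v ends -126 m/s.
x(21) = 3 + Σ Δx = -792 m.

-792 m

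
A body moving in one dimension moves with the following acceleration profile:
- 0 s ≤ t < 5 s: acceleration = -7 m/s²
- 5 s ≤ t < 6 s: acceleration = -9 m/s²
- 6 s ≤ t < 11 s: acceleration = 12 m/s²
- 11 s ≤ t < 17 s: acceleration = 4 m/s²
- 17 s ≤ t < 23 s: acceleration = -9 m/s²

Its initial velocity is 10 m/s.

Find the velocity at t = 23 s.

-4 m/s

Δv equals the area under the a-t graph; then v = v₀ + Δv.
0–5 s: -7 × 5 = -35 m/s
5–6 s: -9 × 1 = -9 m/s
6–11 s: 12 × 5 = 60 m/s
11–17 s: 4 × 6 = 24 m/s
17–23 s: -9 × 6 = -54 m/s
Δv = -14 m/s, so v(23) = 10 + (-14) = -4 m/s.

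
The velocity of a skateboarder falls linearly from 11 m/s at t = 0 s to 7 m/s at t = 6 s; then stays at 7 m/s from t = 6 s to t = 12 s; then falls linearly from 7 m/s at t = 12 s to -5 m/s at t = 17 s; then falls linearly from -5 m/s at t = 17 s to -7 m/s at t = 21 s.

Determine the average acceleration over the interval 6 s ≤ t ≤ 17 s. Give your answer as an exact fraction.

Average acceleration = Δv/Δt = (-5 − 7)/(17 − 6) = -12/11 m/s².

-12/11 m/s²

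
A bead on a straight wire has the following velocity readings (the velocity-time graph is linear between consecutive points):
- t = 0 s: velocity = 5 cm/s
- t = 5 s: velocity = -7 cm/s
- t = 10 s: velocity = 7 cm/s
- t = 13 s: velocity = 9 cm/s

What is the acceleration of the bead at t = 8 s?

2.8 cm/s²

Acceleration is the slope of the v-t graph on 5–10 s: (7 − -7)/(10 − 5) = 2.8 cm/s².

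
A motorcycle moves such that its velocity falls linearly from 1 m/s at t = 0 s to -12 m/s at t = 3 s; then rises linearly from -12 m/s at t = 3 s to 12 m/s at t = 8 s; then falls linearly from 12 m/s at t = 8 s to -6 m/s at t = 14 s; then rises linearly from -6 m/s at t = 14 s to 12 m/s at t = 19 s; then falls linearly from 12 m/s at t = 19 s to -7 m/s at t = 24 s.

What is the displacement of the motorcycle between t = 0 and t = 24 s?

29 m

Net displacement equals the area under the velocity-time graph (areas below the axis count negative).
0–3 s: ½(1 + -12)(3) = -16.5 m
3–8 s: ½(-12 + 12)(5) = 0 m
8–14 s: ½(12 + -6)(6) = 18 m
14–19 s: ½(-6 + 12)(5) = 15 m
19–24 s: ½(12 + -7)(5) = 12.5 m
Net displacement = 29 m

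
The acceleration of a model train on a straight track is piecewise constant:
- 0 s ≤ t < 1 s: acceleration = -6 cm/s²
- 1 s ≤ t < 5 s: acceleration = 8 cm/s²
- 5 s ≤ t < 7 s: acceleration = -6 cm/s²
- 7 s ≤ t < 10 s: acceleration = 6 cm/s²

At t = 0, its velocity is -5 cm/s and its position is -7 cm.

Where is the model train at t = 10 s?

89 cm

On each constant-a segment, Δv = aΔt and Δx = v₀Δt + ½aΔt²; chain segment to segment.
0–1 s: v starts -5 cm/s; Δx = -5·1 + ½·-6·1² = -8 cm; v ends -11 cm/s.
1–5 s: v starts -11 cm/s; Δx = -11·4 + ½·8·4² = 20 cm; v ends 21 cm/s.
5–7 s: v starts 21 cm/s; Δx = 21·2 + ½·-6·2² = 30 cm; v ends 9 cm/s.
7–10 s: v starts 9 cm/s; Δx = 9·3 + ½·6·3² = 54 cm; v ends 27 cm/s.
x(10) = -7 + Σ Δx = 89 cm.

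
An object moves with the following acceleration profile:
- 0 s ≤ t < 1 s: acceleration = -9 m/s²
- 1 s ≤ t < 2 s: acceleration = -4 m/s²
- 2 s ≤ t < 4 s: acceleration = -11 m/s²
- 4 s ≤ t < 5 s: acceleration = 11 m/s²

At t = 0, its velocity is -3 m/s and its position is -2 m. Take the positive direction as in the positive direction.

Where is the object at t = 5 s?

-110 m

On each constant-a segment, Δv = aΔt and Δx = v₀Δt + ½aΔt²; chain segment to segment.
0–1 s: v starts -3 m/s; Δx = -3·1 + ½·-9·1² = -7.5 m; v ends -12 m/s.
1–2 s: v starts -12 m/s; Δx = -12·1 + ½·-4·1² = -14 m; v ends -16 m/s.
2–4 s: v starts -16 m/s; Δx = -16·2 + ½·-11·2² = -54 m; v ends -38 m/s.
4–5 s: v starts -38 m/s; Δx = -38·1 + ½·11·1² = -32.5 m; v ends -27 m/s.
x(5) = -2 + Σ Δx = -110 m.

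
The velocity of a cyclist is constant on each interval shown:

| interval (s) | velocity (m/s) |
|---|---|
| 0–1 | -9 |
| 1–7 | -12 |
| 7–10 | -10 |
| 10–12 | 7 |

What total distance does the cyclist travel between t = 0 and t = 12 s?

Total distance travelled is ∫|v| dt — sum the magnitudes of each area piece.
0–1 s: |-9| × 1 = 9 m
1–7 s: |-12| × 6 = 72 m
7–10 s: |-10| × 3 = 30 m
10–12 s: |7| × 2 = 14 m
Total distance = 125 m

125 m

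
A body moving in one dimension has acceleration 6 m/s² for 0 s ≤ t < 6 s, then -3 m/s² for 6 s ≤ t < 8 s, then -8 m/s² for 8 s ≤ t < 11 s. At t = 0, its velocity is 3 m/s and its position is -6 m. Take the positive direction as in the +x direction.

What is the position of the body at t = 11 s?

On each constant-a segment, Δv = aΔt and Δx = v₀Δt + ½aΔt²; chain segment to segment.
0–6 s: v starts 3 m/s; Δx = 3·6 + ½·6·6² = 126 m; v ends 39 m/s.
6–8 s: v starts 39 m/s; Δx = 39·2 + ½·-3·2² = 72 m; v ends 33 m/s.
8–11 s: v starts 33 m/s; Δx = 33·3 + ½·-8·3² = 63 m; v ends 9 m/s.
x(11) = -6 + Σ Δx = 255 m.

255 m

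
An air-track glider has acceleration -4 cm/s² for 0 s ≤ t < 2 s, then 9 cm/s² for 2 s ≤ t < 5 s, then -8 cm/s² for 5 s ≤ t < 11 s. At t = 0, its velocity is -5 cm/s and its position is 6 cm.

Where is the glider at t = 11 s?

On each constant-a segment, Δv = aΔt and Δx = v₀Δt + ½aΔt²; chain segment to segment.
0–2 s: v starts -5 cm/s; Δx = -5·2 + ½·-4·2² = -18 cm; v ends -13 cm/s.
2–5 s: v starts -13 cm/s; Δx = -13·3 + ½·9·3² = 1.5 cm; v ends 14 cm/s.
5–11 s: v starts 14 cm/s; Δx = 14·6 + ½·-8·6² = -60 cm; v ends -34 cm/s.
x(11) = 6 + Σ Δx = -70.5 cm.

-70.5 cm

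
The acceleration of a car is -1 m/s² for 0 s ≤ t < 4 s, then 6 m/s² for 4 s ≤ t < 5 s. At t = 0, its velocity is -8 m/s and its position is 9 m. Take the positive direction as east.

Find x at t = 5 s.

On each constant-a segment, Δv = aΔt and Δx = v₀Δt + ½aΔt²; chain segment to segment.
0–4 s: v starts -8 m/s; Δx = -8·4 + ½·-1·4² = -40 m; v ends -12 m/s.
4–5 s: v starts -12 m/s; Δx = -12·1 + ½·6·1² = -9 m; v ends -6 m/s.
x(5) = 9 + Σ Δx = -40 m.

-40 m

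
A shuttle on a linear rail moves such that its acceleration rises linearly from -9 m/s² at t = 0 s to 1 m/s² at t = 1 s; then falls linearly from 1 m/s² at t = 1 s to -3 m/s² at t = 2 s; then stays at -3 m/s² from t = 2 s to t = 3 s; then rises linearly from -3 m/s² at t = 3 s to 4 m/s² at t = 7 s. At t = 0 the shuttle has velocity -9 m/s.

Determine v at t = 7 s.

Δv equals the area under the a-t graph; then v = v₀ + Δv.
0–1 s: ½(-9 + 1)(1) = -4 m/s
1–2 s: ½(1 + -3)(1) = -1 m/s
2–3 s: -3 × 1 = -3 m/s
3–7 s: ½(-3 + 4)(4) = 2 m/s
Δv = -6 m/s, so v(7) = -9 + (-6) = -15 m/s.

-15 m/s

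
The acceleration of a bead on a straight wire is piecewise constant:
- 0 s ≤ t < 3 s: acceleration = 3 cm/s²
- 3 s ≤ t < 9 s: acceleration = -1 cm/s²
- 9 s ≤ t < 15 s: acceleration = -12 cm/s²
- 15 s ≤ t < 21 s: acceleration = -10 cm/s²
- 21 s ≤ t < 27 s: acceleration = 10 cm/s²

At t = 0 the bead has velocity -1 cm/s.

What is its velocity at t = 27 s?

Δv equals the area under the a-t graph; then v = v₀ + Δv.
0–3 s: 3 × 3 = 9 cm/s
3–9 s: -1 × 6 = -6 cm/s
9–15 s: -12 × 6 = -72 cm/s
15–21 s: -10 × 6 = -60 cm/s
21–27 s: 10 × 6 = 60 cm/s
Δv = -69 cm/s, so v(27) = -1 + (-69) = -70 cm/s.

-70 cm/s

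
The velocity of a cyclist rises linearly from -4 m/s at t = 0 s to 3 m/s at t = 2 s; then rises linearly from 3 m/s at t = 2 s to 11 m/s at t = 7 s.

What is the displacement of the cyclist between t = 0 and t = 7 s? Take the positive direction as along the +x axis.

34 m

Displacement is the signed area under the v-t curve.
0–2 s: ½(-4 + 3)(2) = -1 m
2–7 s: ½(3 + 11)(5) = 35 m
Net displacement = 34 m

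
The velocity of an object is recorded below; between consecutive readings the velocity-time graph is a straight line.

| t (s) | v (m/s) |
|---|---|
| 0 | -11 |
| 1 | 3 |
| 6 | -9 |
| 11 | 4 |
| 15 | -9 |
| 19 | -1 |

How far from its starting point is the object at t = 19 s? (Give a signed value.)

-61.5 m

Net displacement equals the area under the velocity-time graph (areas below the axis count negative).
0–1 s: ½(-11 + 3)(1) = -4 m
1–6 s: ½(3 + -9)(5) = -15 m
6–11 s: ½(-9 + 4)(5) = -12.5 m
11–15 s: ½(4 + -9)(4) = -10 m
15–19 s: ½(-9 + -1)(4) = -20 m
Net displacement = -61.5 m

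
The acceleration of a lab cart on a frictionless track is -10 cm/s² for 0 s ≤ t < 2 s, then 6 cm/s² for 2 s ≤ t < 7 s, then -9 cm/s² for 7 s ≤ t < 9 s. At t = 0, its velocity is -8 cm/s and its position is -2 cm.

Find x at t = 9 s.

-117 cm

On each constant-a segment, Δv = aΔt and Δx = v₀Δt + ½aΔt²; chain segment to segment.
0–2 s: v starts -8 cm/s; Δx = -8·2 + ½·-10·2² = -36 cm; v ends -28 cm/s.
2–7 s: v starts -28 cm/s; Δx = -28·5 + ½·6·5² = -65 cm; v ends 2 cm/s.
7–9 s: v starts 2 cm/s; Δx = 2·2 + ½·-9·2² = -14 cm; v ends -16 cm/s.
x(9) = -2 + Σ Δx = -117 cm.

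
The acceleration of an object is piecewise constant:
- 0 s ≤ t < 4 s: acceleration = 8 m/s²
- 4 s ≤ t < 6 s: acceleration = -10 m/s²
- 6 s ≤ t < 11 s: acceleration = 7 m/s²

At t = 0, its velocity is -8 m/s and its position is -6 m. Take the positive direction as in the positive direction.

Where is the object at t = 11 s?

161.5 m

On each constant-a segment, Δv = aΔt and Δx = v₀Δt + ½aΔt²; chain segment to segment.
0–4 s: v starts -8 m/s; Δx = -8·4 + ½·8·4² = 32 m; v ends 24 m/s.
4–6 s: v starts 24 m/s; Δx = 24·2 + ½·-10·2² = 28 m; v ends 4 m/s.
6–11 s: v starts 4 m/s; Δx = 4·5 + ½·7·5² = 107.5 m; v ends 39 m/s.
x(11) = -6 + Σ Δx = 161.5 m.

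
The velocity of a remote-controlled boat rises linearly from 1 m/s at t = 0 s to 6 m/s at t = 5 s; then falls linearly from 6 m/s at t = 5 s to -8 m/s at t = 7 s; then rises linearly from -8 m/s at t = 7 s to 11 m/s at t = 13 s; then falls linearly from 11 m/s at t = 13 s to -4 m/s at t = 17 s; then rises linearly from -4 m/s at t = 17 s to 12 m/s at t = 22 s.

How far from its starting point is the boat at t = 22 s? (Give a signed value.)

58.5 m

Displacement is the signed area under the v-t curve.
0–5 s: ½(1 + 6)(5) = 17.5 m
5–7 s: ½(6 + -8)(2) = -2 m
7–13 s: ½(-8 + 11)(6) = 9 m
13–17 s: ½(11 + -4)(4) = 14 m
17–22 s: ½(-4 + 12)(5) = 20 m
Net displacement = 58.5 m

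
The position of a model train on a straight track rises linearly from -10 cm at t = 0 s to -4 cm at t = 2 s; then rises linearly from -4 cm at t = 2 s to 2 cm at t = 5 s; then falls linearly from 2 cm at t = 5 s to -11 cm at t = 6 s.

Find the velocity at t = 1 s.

3 cm/s

Velocity is the slope of the x-t graph on 0–2 s: (-4 − -10)/(2 − 0) = 3 cm/s.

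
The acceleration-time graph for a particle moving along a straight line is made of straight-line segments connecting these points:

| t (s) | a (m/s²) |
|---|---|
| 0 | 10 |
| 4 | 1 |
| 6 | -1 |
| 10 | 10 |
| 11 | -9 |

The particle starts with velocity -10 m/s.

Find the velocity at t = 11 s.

30.5 m/s

Δv equals the area under the a-t graph; then v = v₀ + Δv.
0–4 s: ½(10 + 1)(4) = 22 m/s
4–6 s: ½(1 + -1)(2) = 0 m/s
6–10 s: ½(-1 + 10)(4) = 18 m/s
10–11 s: ½(10 + -9)(1) = 0.5 m/s
Δv = 40.5 m/s, so v(11) = -10 + (40.5) = 30.5 m/s.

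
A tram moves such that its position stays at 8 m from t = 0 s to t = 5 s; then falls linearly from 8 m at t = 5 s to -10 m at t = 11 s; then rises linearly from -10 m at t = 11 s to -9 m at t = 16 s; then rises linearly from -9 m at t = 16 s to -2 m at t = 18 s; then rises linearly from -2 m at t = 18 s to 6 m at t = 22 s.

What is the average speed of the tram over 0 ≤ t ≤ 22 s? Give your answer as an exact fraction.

Average speed = (total path length)/(elapsed time); on a piecewise-linear x-t graph the path length is Σ|Δx|.
0–5 s: |Δx| = |8 − 8| = 0 m
5–11 s: |Δx| = |-10 − 8| = 18 m
11–16 s: |Δx| = |-9 − -10| = 1 m
16–18 s: |Δx| = |-2 − -9| = 7 m
18–22 s: |Δx| = |6 − -2| = 8 m
Total path = 34 m; average speed = 34/22 = 17/11 m/s.

17/11 m/s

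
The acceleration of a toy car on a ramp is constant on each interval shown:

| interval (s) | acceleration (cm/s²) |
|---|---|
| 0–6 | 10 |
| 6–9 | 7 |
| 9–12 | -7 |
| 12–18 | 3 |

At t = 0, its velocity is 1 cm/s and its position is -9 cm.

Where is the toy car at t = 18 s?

On each constant-a segment, Δv = aΔt and Δx = v₀Δt + ½aΔt²; chain segment to segment.
0–6 s: v starts 1 cm/s; Δx = 1·6 + ½·10·6² = 186 cm; v ends 61 cm/s.
6–9 s: v starts 61 cm/s; Δx = 61·3 + ½·7·3² = 214.5 cm; v ends 82 cm/s.
9–12 s: v starts 82 cm/s; Δx = 82·3 + ½·-7·3² = 214.5 cm; v ends 61 cm/s.
12–18 s: v starts 61 cm/s; Δx = 61·6 + ½·3·6² = 420 cm; v ends 79 cm/s.
x(18) = -9 + Σ Δx = 1026 cm.

1026 cm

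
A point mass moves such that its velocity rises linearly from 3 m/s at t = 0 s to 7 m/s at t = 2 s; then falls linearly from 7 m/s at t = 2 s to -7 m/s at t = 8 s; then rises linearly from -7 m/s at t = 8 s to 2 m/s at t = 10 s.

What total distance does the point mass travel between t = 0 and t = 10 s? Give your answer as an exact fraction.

Distance (not displacement) is the total path length: add the absolute areas under v-t.
0–2 s: |½(3 + 7)(2)| = 10 m
2–8 s: v = 0 at t = 5 s; triangle areas 10.5 + 10.5 = 21 m
8–10 s: v = 0 at t = 86/9 s; triangle areas 49/9 + 4/9 = 53/9 m
Total distance = 332/9 m

332/9 m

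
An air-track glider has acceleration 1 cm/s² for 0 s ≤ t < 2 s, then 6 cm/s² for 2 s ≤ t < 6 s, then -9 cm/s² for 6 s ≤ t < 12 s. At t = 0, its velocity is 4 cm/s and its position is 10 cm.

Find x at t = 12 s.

On each constant-a segment, Δv = aΔt and Δx = v₀Δt + ½aΔt²; chain segment to segment.
0–2 s: v starts 4 cm/s; Δx = 4·2 + ½·1·2² = 10 cm; v ends 6 cm/s.
2–6 s: v starts 6 cm/s; Δx = 6·4 + ½·6·4² = 72 cm; v ends 30 cm/s.
6–12 s: v starts 30 cm/s; Δx = 30·6 + ½·-9·6² = 18 cm; v ends -24 cm/s.
x(12) = 10 + Σ Δx = 110 cm.

110 cm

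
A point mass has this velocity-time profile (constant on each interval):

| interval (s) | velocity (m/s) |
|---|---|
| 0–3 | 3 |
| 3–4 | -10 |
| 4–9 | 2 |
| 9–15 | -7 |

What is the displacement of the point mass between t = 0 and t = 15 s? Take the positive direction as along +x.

Displacement is the signed area under the v-t curve.
0–3 s: 3 × 3 = 9 m
3–4 s: -10 × 1 = -10 m
4–9 s: 2 × 5 = 10 m
9–15 s: -7 × 6 = -42 m
Net displacement = -33 m

-33 m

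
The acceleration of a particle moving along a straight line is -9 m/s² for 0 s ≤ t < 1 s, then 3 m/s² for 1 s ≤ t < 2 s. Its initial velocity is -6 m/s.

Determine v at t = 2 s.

Δv equals the area under the a-t graph; then v = v₀ + Δv.
0–1 s: -9 × 1 = -9 m/s
1–2 s: 3 × 1 = 3 m/s
Δv = -6 m/s, so v(2) = -6 + (-6) = -12 m/s.

-12 m/s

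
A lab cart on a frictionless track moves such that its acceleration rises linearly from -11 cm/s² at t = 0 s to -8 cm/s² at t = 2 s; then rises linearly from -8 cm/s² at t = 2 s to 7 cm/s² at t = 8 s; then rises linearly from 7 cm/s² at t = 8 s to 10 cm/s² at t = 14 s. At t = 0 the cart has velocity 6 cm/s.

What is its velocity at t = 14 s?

Δv equals the area under the a-t graph; then v = v₀ + Δv.
0–2 s: ½(-11 + -8)(2) = -19 cm/s
2–8 s: ½(-8 + 7)(6) = -3 cm/s
8–14 s: ½(7 + 10)(6) = 51 cm/s
Δv = 29 cm/s, so v(14) = 6 + (29) = 35 cm/s.

35 cm/s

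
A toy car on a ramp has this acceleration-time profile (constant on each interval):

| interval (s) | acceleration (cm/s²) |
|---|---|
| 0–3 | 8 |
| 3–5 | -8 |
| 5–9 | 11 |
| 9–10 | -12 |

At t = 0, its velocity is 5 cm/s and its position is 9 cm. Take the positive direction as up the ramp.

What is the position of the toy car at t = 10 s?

On each constant-a segment, Δv = aΔt and Δx = v₀Δt + ½aΔt²; chain segment to segment.
0–3 s: v starts 5 cm/s; Δx = 5·3 + ½·8·3² = 51 cm; v ends 29 cm/s.
3–5 s: v starts 29 cm/s; Δx = 29·2 + ½·-8·2² = 42 cm; v ends 13 cm/s.
5–9 s: v starts 13 cm/s; Δx = 13·4 + ½·11·4² = 140 cm; v ends 57 cm/s.
9–10 s: v starts 57 cm/s; Δx = 57·1 + ½·-12·1² = 51 cm; v ends 45 cm/s.
x(10) = 9 + Σ Δx = 293 cm.

293 cm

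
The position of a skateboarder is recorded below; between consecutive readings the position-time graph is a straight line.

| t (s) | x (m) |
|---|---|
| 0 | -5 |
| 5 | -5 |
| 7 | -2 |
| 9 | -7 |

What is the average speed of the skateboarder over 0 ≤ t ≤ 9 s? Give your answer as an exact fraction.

8/9 m/s

Average speed = (total path length)/(elapsed time); on a piecewise-linear x-t graph the path length is Σ|Δx|.
0–5 s: |Δx| = |-5 − -5| = 0 m
5–7 s: |Δx| = |-2 − -5| = 3 m
7–9 s: |Δx| = |-7 − -2| = 5 m
Total path = 8 m; average speed = 8/9 = 8/9 m/s.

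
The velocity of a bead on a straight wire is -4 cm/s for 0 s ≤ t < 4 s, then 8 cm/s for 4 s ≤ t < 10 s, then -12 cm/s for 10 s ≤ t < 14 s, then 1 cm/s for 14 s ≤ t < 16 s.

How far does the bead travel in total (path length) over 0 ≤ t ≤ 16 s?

Total distance travelled is ∫|v| dt — sum the magnitudes of each area piece.
0–4 s: |-4| × 4 = 16 cm
4–10 s: |8| × 6 = 48 cm
10–14 s: |-12| × 4 = 48 cm
14–16 s: |1| × 2 = 2 cm
Total distance = 114 cm

114 cm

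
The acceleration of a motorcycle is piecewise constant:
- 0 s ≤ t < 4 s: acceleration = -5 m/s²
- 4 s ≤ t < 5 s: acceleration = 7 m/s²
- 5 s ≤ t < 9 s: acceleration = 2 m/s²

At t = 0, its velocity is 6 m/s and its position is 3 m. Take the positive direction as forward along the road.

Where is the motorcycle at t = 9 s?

-35.5 m

On each constant-a segment, Δv = aΔt and Δx = v₀Δt + ½aΔt²; chain segment to segment.
0–4 s: v starts 6 m/s; Δx = 6·4 + ½·-5·4² = -16 m; v ends -14 m/s.
4–5 s: v starts -14 m/s; Δx = -14·1 + ½·7·1² = -10.5 m; v ends -7 m/s.
5–9 s: v starts -7 m/s; Δx = -7·4 + ½·2·4² = -12 m; v ends 1 m/s.
x(9) = 3 + Σ Δx = -35.5 m.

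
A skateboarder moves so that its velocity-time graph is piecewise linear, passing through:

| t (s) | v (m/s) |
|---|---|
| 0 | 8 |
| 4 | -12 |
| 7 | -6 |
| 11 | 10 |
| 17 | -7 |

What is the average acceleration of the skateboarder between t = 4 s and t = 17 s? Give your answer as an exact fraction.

Average acceleration = Δv/Δt = (-7 − -12)/(17 − 4) = 5/13 m/s².

5/13 m/s²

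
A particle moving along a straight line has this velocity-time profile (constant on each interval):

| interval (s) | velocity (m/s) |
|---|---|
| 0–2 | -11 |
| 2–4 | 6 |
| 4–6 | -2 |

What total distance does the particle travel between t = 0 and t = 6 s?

38 m

Total distance travelled is ∫|v| dt — sum the magnitudes of each area piece.
0–2 s: |-11| × 2 = 22 m
2–4 s: |6| × 2 = 12 m
4–6 s: |-2| × 2 = 4 m
Total distance = 38 m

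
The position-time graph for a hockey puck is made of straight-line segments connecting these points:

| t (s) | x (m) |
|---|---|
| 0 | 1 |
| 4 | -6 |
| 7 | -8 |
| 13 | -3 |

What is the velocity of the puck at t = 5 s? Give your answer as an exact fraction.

-2/3 m/s

Velocity is the slope of the x-t graph on 4–7 s: (-8 − -6)/(7 − 4) = -2/3 m/s.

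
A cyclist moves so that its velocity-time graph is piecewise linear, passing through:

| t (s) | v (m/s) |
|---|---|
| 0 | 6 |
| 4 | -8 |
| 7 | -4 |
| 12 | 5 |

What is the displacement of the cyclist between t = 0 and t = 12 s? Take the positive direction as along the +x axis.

-19.5 m

Net displacement equals the area under the velocity-time graph (areas below the axis count negative).
0–4 s: ½(6 + -8)(4) = -4 m
4–7 s: ½(-8 + -4)(3) = -18 m
7–12 s: ½(-4 + 5)(5) = 2.5 m
Net displacement = -19.5 m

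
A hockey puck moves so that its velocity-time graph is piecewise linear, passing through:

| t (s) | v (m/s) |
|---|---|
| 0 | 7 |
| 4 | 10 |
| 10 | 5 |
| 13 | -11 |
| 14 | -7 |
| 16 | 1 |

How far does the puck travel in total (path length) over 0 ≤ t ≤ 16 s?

107.9375 m

Total distance travelled is ∫|v| dt — sum the magnitudes of each area piece.
0–4 s: |½(7 + 10)(4)| = 34 m
4–10 s: |½(10 + 5)(6)| = 45 m
10–13 s: v = 0 at t = 10.9375 s; triangle areas 2.34375 + 11.34375 = 13.6875 m
13–14 s: |½(-11 + -7)(1)| = 9 m
14–16 s: v = 0 at t = 15.75 s; triangle areas 6.125 + 0.125 = 6.25 m
Total distance = 107.9375 m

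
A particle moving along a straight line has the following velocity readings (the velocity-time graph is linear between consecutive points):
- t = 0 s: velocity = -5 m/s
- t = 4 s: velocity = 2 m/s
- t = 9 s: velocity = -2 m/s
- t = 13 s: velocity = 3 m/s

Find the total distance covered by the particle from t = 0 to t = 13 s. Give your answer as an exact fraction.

Total distance travelled is ∫|v| dt — sum the magnitudes of each area piece.
0–4 s: v = 0 at t = 20/7 s; triangle areas 50/7 + 8/7 = 58/7 m
4–9 s: v = 0 at t = 6.5 s; triangle areas 2.5 + 2.5 = 5 m
9–13 s: v = 0 at t = 10.6 s; triangle areas 1.6 + 3.6 = 5.2 m
Total distance = 647/35 m

647/35 m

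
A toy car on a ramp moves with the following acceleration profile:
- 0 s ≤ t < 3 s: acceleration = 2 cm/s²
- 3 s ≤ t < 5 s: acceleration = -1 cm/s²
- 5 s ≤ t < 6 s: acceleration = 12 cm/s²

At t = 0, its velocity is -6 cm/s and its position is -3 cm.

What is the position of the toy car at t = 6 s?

-10 cm

On each constant-a segment, Δv = aΔt and Δx = v₀Δt + ½aΔt²; chain segment to segment.
0–3 s: v starts -6 cm/s; Δx = -6·3 + ½·2·3² = -9 cm; v ends 0 cm/s.
3–5 s: v starts 0 cm/s; Δx = 0·2 + ½·-1·2² = -2 cm; v ends -2 cm/s.
5–6 s: v starts -2 cm/s; Δx = -2·1 + ½·12·1² = 4 cm; v ends 10 cm/s.
x(6) = -3 + Σ Δx = -10 cm.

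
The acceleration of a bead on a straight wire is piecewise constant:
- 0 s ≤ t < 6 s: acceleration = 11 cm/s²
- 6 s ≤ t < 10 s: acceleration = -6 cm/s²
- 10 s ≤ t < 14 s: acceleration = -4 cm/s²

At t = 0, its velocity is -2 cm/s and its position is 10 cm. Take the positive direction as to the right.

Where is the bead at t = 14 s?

532 cm

On each constant-a segment, Δv = aΔt and Δx = v₀Δt + ½aΔt²; chain segment to segment.
0–6 s: v starts -2 cm/s; Δx = -2·6 + ½·11·6² = 186 cm; v ends 64 cm/s.
6–10 s: v starts 64 cm/s; Δx = 64·4 + ½·-6·4² = 208 cm; v ends 40 cm/s.
10–14 s: v starts 40 cm/s; Δx = 40·4 + ½·-4·4² = 128 cm; v ends 24 cm/s.
x(14) = 10 + Σ Δx = 532 cm.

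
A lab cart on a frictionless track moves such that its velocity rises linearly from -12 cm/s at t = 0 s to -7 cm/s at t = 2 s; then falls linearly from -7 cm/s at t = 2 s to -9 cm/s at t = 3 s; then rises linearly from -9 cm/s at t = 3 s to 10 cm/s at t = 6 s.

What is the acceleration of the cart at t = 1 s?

2.5 cm/s²

Acceleration is the slope of the v-t graph on 0–2 s: (-7 − -12)/(2 − 0) = 2.5 cm/s².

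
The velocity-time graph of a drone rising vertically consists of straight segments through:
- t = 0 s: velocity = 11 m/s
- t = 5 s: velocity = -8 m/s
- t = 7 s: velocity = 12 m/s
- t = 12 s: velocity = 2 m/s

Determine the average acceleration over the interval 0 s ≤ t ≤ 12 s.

-0.75 m/s²

Average acceleration = Δv/Δt = (2 − 11)/(12 − 0) = -0.75 m/s².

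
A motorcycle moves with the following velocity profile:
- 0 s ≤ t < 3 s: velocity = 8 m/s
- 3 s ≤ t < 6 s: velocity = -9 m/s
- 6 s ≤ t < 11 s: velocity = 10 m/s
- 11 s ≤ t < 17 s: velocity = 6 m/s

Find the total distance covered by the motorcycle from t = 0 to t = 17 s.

137 m

Total distance travelled is ∫|v| dt — sum the magnitudes of each area piece.
0–3 s: |8| × 3 = 24 m
3–6 s: |-9| × 3 = 27 m
6–11 s: |10| × 5 = 50 m
11–17 s: |6| × 6 = 36 m
Total distance = 137 m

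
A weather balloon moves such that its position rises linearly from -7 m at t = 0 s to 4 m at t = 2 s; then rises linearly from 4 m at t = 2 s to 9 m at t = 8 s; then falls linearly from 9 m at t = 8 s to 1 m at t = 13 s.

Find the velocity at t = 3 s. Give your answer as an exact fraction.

5/6 m/s

Velocity is the slope of the x-t graph on 2–8 s: (9 − 4)/(8 − 2) = 5/6 m/s.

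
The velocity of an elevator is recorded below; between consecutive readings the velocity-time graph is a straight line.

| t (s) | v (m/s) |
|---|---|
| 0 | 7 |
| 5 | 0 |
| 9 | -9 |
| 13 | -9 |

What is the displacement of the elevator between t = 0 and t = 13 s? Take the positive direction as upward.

Net displacement equals the area under the velocity-time graph (areas below the axis count negative).
0–5 s: ½(7 + 0)(5) = 17.5 m
5–9 s: ½(0 + -9)(4) = -18 m
9–13 s: -9 × 4 = -36 m
Net displacement = -36.5 m

-36.5 m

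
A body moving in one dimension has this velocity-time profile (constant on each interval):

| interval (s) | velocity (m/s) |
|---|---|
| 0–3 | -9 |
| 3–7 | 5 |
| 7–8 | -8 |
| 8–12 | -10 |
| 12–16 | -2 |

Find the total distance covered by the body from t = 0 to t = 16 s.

103 m

Distance (not displacement) is the total path length: add the absolute areas under v-t.
0–3 s: |-9| × 3 = 27 m
3–7 s: |5| × 4 = 20 m
7–8 s: |-8| × 1 = 8 m
8–12 s: |-10| × 4 = 40 m
12–16 s: |-2| × 4 = 8 m
Total distance = 103 m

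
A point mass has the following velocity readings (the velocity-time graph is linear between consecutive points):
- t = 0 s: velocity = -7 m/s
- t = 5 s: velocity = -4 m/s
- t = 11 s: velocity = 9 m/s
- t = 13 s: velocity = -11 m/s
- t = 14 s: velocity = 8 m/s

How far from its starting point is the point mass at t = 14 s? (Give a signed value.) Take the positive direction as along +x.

Net displacement equals the area under the velocity-time graph (areas below the axis count negative).
0–5 s: ½(-7 + -4)(5) = -27.5 m
5–11 s: ½(-4 + 9)(6) = 15 m
11–13 s: ½(9 + -11)(2) = -2 m
13–14 s: ½(-11 + 8)(1) = -1.5 m
Net displacement = -16 m

-16 m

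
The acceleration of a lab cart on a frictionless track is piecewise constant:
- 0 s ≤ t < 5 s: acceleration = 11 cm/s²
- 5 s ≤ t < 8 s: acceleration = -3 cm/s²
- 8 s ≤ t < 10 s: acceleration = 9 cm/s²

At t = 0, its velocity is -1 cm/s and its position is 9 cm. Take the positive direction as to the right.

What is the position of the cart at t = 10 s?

On each constant-a segment, Δv = aΔt and Δx = v₀Δt + ½aΔt²; chain segment to segment.
0–5 s: v starts -1 cm/s; Δx = -1·5 + ½·11·5² = 132.5 cm; v ends 54 cm/s.
5–8 s: v starts 54 cm/s; Δx = 54·3 + ½·-3·3² = 148.5 cm; v ends 45 cm/s.
8–10 s: v starts 45 cm/s; Δx = 45·2 + ½·9·2² = 108 cm; v ends 63 cm/s.
x(10) = 9 + Σ Δx = 398 cm.

398 cm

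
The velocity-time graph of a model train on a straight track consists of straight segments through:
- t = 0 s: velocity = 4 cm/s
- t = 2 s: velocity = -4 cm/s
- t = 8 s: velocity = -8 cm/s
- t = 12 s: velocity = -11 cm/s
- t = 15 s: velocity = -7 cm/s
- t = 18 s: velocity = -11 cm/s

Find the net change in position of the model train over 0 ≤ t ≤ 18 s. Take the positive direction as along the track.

-128 cm

Net displacement equals the area under the velocity-time graph (areas below the axis count negative).
0–2 s: ½(4 + -4)(2) = 0 cm
2–8 s: ½(-4 + -8)(6) = -36 cm
8–12 s: ½(-8 + -11)(4) = -38 cm
12–15 s: ½(-11 + -7)(3) = -27 cm
15–18 s: ½(-7 + -11)(3) = -27 cm
Net displacement = -128 cm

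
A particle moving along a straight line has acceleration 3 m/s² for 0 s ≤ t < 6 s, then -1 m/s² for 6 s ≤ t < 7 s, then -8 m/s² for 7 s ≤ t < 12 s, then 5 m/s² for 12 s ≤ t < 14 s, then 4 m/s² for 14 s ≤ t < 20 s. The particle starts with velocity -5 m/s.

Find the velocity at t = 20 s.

Δv equals the area under the a-t graph; then v = v₀ + Δv.
0–6 s: 3 × 6 = 18 m/s
6–7 s: -1 × 1 = -1 m/s
7–12 s: -8 × 5 = -40 m/s
12–14 s: 5 × 2 = 10 m/s
14–20 s: 4 × 6 = 24 m/s
Δv = 11 m/s, so v(20) = -5 + (11) = 6 m/s.

6 m/s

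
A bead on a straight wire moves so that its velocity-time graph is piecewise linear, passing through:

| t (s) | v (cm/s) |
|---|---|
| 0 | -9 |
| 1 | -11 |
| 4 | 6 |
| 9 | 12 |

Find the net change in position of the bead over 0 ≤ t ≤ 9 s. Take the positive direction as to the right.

27.5 cm

Net displacement equals the area under the velocity-time graph (areas below the axis count negative).
0–1 s: ½(-9 + -11)(1) = -10 cm
1–4 s: ½(-11 + 6)(3) = -7.5 cm
4–9 s: ½(6 + 12)(5) = 45 cm
Net displacement = 27.5 cm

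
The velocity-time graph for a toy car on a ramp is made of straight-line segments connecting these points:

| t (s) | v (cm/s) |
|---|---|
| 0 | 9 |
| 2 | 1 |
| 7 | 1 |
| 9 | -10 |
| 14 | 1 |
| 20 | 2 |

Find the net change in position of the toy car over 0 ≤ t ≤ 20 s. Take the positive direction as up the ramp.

-7.5 cm

Displacement is the signed area under the v-t curve.
0–2 s: ½(9 + 1)(2) = 10 cm
2–7 s: 1 × 5 = 5 cm
7–9 s: ½(1 + -10)(2) = -9 cm
9–14 s: ½(-10 + 1)(5) = -22.5 cm
14–20 s: ½(1 + 2)(6) = 9 cm
Net displacement = -7.5 cm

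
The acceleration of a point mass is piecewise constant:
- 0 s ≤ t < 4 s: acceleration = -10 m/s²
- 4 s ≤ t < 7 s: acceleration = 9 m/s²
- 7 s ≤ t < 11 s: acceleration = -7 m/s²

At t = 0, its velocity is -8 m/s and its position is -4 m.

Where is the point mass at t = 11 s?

On each constant-a segment, Δv = aΔt and Δx = v₀Δt + ½aΔt²; chain segment to segment.
0–4 s: v starts -8 m/s; Δx = -8·4 + ½·-10·4² = -112 m; v ends -48 m/s.
4–7 s: v starts -48 m/s; Δx = -48·3 + ½·9·3² = -103.5 m; v ends -21 m/s.
7–11 s: v starts -21 m/s; Δx = -21·4 + ½·-7·4² = -140 m; v ends -49 m/s.
x(11) = -4 + Σ Δx = -359.5 m.

-359.5 m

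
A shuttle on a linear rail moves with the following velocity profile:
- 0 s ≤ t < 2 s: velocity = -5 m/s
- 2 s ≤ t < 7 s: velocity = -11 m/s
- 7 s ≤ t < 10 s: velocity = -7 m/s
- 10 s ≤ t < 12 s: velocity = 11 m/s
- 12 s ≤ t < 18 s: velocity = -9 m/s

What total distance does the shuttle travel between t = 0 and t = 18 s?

162 m

Distance (not displacement) is the total path length: add the absolute areas under v-t.
0–2 s: |-5| × 2 = 10 m
2–7 s: |-11| × 5 = 55 m
7–10 s: |-7| × 3 = 21 m
10–12 s: |11| × 2 = 22 m
12–18 s: |-9| × 6 = 54 m
Total distance = 162 m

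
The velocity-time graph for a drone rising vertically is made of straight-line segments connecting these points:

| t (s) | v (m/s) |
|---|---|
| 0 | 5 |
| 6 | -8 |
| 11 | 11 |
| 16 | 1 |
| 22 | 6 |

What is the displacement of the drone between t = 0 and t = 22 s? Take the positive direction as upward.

49.5 m

Net displacement equals the area under the velocity-time graph (areas below the axis count negative).
0–6 s: ½(5 + -8)(6) = -9 m
6–11 s: ½(-8 + 11)(5) = 7.5 m
11–16 s: ½(11 + 1)(5) = 30 m
16–22 s: ½(1 + 6)(6) = 21 m
Net displacement = 49.5 m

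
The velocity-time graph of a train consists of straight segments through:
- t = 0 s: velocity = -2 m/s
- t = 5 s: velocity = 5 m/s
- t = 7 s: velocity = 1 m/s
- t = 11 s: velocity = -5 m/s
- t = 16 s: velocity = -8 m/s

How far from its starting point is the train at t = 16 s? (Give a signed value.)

-27 m

Net displacement equals the area under the velocity-time graph (areas below the axis count negative).
0–5 s: ½(-2 + 5)(5) = 7.5 m
5–7 s: ½(5 + 1)(2) = 6 m
7–11 s: ½(1 + -5)(4) = -8 m
11–16 s: ½(-5 + -8)(5) = -32.5 m
Net displacement = -27 m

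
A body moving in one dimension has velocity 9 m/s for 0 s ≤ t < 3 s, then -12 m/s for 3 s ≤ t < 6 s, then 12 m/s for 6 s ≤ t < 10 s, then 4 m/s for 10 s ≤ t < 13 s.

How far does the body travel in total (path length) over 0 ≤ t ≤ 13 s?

123 m

Distance (not displacement) is the total path length: add the absolute areas under v-t.
0–3 s: |9| × 3 = 27 m
3–6 s: |-12| × 3 = 36 m
6–10 s: |12| × 4 = 48 m
10–13 s: |4| × 3 = 12 m
Total distance = 123 m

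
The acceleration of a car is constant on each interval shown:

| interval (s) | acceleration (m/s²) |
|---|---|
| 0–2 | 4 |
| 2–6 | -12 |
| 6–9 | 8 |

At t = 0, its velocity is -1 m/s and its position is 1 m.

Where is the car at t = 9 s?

-148 m

On each constant-a segment, Δv = aΔt and Δx = v₀Δt + ½aΔt²; chain segment to segment.
0–2 s: v starts -1 m/s; Δx = -1·2 + ½·4·2² = 6 m; v ends 7 m/s.
2–6 s: v starts 7 m/s; Δx = 7·4 + ½·-12·4² = -68 m; v ends -41 m/s.
6–9 s: v starts -41 m/s; Δx = -41·3 + ½·8·3² = -87 m; v ends -17 m/s.
x(9) = 1 + Σ Δx = -148 m.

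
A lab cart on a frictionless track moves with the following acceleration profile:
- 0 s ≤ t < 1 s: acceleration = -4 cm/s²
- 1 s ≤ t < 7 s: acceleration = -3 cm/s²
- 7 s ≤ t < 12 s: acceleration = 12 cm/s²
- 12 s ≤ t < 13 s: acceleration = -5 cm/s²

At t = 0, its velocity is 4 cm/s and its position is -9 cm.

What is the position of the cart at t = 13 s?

38.5 cm

On each constant-a segment, Δv = aΔt and Δx = v₀Δt + ½aΔt²; chain segment to segment.
0–1 s: v starts 4 cm/s; Δx = 4·1 + ½·-4·1² = 2 cm; v ends 0 cm/s.
1–7 s: v starts 0 cm/s; Δx = 0·6 + ½·-3·6² = -54 cm; v ends -18 cm/s.
7–12 s: v starts -18 cm/s; Δx = -18·5 + ½·12·5² = 60 cm; v ends 42 cm/s.
12–13 s: v starts 42 cm/s; Δx = 42·1 + ½·-5·1² = 39.5 cm; v ends 37 cm/s.
x(13) = -9 + Σ Δx = 38.5 cm.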